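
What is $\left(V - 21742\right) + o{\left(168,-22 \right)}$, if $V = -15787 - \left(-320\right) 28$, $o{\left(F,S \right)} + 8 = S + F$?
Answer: $-28431$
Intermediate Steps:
$o{\left(F,S \right)} = -8 + F + S$ ($o{\left(F,S \right)} = -8 + \left(S + F\right) = -8 + \left(F + S\right) = -8 + F + S$)
$V = -6827$ ($V = -15787 - -8960 = -15787 + 8960 = -6827$)
$\left(V - 21742\right) + o{\left(168,-22 \right)} = \left(-6827 - 21742\right) - -138 = -28569 + 138 = -28431$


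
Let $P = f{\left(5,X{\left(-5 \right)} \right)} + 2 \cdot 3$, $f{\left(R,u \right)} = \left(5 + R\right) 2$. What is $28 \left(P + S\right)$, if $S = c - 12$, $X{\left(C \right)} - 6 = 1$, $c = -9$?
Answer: $140$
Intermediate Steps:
$X{\left(C \right)} = 7$ ($X{\left(C \right)} = 6 + 1 = 7$)
$f{\left(R,u \right)} = 10 + 2 R$
$S = -21$ ($S = -9 - 12 = -21$)
$P = 26$ ($P = \left(10 + 2 \cdot 5\right) + 2 \cdot 3 = \left(10 + 10\right) + 6 = 20 + 6 = 26$)
$28 \left(P + S\right) = 28 \left(26 - 21\right) = 28 \cdot 5 = 140$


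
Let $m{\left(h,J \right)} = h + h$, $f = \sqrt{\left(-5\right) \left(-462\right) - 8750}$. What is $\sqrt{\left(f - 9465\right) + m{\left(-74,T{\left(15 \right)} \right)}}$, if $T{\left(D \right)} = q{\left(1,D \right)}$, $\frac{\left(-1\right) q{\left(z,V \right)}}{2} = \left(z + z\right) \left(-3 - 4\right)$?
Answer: $\sqrt{-9613 + 2 i \sqrt{1610}} \approx 0.4092 + 98.047 i$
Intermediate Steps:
$q{\left(z,V \right)} = 28 z$ ($q{\left(z,V \right)} = - 2 \left(z + z\right) \left(-3 - 4\right) = - 2 \cdot 2 z \left(-7\right) = - 2 \left(- 14 z\right) = 28 z$)
$T{\left(D \right)} = 28$ ($T{\left(D \right)} = 28 \cdot 1 = 28$)
$f = 2 i \sqrt{1610}$ ($f = \sqrt{2310 - 8750} = \sqrt{-6440} = 2 i \sqrt{1610} \approx 80.25 i$)
$m{\left(h,J \right)} = 2 h$
$\sqrt{\left(f - 9465\right) + m{\left(-74,T{\left(15 \right)} \right)}} = \sqrt{\left(2 i \sqrt{1610} - 9465\right) + 2 \left(-74\right)} = \sqrt{\left(-9465 + 2 i \sqrt{1610}\right) - 148} = \sqrt{-9613 + 2 i \sqrt{1610}}$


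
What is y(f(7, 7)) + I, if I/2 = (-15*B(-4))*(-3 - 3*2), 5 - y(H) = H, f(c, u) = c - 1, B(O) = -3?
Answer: -811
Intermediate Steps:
f(c, u) = -1 + c
y(H) = 5 - H
I = -810 (I = 2*((-15*(-3))*(-3 - 3*2)) = 2*(45*(-3 - 6)) = 2*(45*(-9)) = 2*(-405) = -810)
y(f(7, 7)) + I = (5 - (-1 + 7)) - 810 = (5 - 1*6) - 810 = (5 - 6) - 810 = -1 - 810 = -811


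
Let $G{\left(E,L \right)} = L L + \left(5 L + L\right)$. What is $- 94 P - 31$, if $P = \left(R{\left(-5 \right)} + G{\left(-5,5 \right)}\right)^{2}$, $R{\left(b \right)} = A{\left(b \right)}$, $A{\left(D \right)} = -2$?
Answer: $-264077$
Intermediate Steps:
$G{\left(E,L \right)} = L^{2} + 6 L$
$R{\left(b \right)} = -2$
$P = 2809$ ($P = \left(-2 + 5 \left(6 + 5\right)\right)^{2} = \left(-2 + 5 \cdot 11\right)^{2} = \left(-2 + 55\right)^{2} = 53^{2} = 2809$)
$- 94 P - 31 = \left(-94\right) 2809 - 31 = -264046 - 31 = -264077$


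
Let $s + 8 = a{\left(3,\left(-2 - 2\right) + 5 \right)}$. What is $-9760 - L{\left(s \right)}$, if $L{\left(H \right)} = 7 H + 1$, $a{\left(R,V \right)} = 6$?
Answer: $-9747$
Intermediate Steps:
$s = -2$ ($s = -8 + 6 = -2$)
$L{\left(H \right)} = 1 + 7 H$
$-9760 - L{\left(s \right)} = -9760 - \left(1 + 7 \left(-2\right)\right) = -9760 - \left(1 - 14\right) = -9760 - -13 = -9760 + 13 = -9747$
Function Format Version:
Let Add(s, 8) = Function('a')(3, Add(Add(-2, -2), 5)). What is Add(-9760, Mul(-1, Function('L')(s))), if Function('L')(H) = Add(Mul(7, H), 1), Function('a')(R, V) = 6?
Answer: -9747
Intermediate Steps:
s = -2 (s = Add(-8, 6) = -2)
Function('L')(H) = Add(1, Mul(7, H))
Add(-9760, Mul(-1, Function('L')(s))) = Add(-9760, Mul(-1, Add(1, Mul(7, -2)))) = Add(-9760, Mul(-1, Add(1, -14))) = Add(-9760, Mul(-1, -13)) = Add(-9760, 13) = -9747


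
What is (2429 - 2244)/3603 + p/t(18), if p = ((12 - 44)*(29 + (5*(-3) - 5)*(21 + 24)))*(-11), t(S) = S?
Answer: -184107941/10809 ≈ -17033.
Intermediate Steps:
p = -306592 (p = -32*(29 + (-15 - 5)*45)*(-11) = -32*(29 - 20*45)*(-11) = -32*(29 - 900)*(-11) = -32*(-871)*(-11) = 27872*(-11) = -306592)
(2429 - 2244)/3603 + p/t(18) = (2429 - 2244)/3603 - 306592/18 = 185*(1/3603) - 306592*1/18 = 185/3603 - 153296/9 = -184107941/10809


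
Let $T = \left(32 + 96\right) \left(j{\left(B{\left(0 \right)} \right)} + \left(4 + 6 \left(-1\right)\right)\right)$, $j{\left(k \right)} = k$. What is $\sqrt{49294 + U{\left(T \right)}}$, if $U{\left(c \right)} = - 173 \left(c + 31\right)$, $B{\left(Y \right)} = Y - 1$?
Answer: $\sqrt{110363} \approx 332.21$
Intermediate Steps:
$B{\left(Y \right)} = -1 + Y$
$T = -384$ ($T = \left(32 + 96\right) \left(\left(-1 + 0\right) + \left(4 + 6 \left(-1\right)\right)\right) = 128 \left(-1 + \left(4 - 6\right)\right) = 128 \left(-1 - 2\right) = 128 \left(-3\right) = -384$)
$U{\left(c \right)} = -5363 - 173 c$ ($U{\left(c \right)} = - 173 \left(31 + c\right) = -5363 - 173 c$)
$\sqrt{49294 + U{\left(T \right)}} = \sqrt{49294 - -61069} = \sqrt{49294 + \left(-5363 + 66432\right)} = \sqrt{49294 + 61069} = \sqrt{110363}$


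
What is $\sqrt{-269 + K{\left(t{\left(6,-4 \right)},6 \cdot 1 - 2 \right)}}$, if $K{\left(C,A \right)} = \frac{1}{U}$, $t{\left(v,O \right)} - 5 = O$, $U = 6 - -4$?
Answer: $\frac{i \sqrt{26890}}{10} \approx 16.398 i$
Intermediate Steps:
$U = 10$ ($U = 6 + 4 = 10$)
$t{\left(v,O \right)} = 5 + O$
$K{\left(C,A \right)} = \frac{1}{10}$
$\sqrt{-269 + K{\left(t{\left(6,-4 \right)},6 \cdot 1 - 2 \right)}} = \sqrt{-269 + \frac{1}{10}} = \sqrt{- \frac{2689}{10}} = \frac{i \sqrt{26890}}{10}$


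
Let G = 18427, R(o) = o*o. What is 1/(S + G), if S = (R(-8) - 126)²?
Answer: 1/22271 ≈ 4.4901e-5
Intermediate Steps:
R(o) = o²
S = 3844 (S = ((-8)² - 126)² = (64 - 126)² = (-62)² = 3844)
1/(S + G) = 1/(3844 + 18427) = 1/22271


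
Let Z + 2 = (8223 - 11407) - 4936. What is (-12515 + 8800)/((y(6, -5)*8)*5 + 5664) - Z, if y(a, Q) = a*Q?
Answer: 36252893/4464 ≈ 8121.2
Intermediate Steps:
y(a, Q) = Q*a
Z = -8122 (Z = -2 + ((8223 - 11407) - 4936) = -2 + (-3184 - 4936) = -2 - 8120 = -8122)
(-12515 + 8800)/((y(6, -5)*8)*5 + 5664) - Z = (-12515 + 8800)/((-5*6*8)*5 + 5664) - 1*(-8122) = -3715/(-30*8*5 + 5664) + 8122 = -3715/(-240*5 + 5664) + 8122 = -3715/(-1200 + 5664) + 8122 = -3715/4464 + 8122 = 36252893/4464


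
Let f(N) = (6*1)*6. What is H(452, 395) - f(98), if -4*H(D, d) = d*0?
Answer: -36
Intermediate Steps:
H(D, d) = 0 (H(D, d) = -d*0/4 = -¼*0 = 0)
f(N) = 36 (f(N) = 6*6 = 36)
H(452, 395) - f(98) = 0 - 1*36 = 0 - 36 = -36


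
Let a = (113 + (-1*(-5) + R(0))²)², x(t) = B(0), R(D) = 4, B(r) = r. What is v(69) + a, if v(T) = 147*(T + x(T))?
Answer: 47779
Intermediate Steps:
x(t) = 0
v(T) = 147*T (v(T) = 147*(T + 0) = 147*T)
a = 37636 (a = (113 + (-1*(-5) + 4)²)² = (113 + (5 + 4)²)² = (113 + 9²)² = (113 + 81)² = 194² = 37636)
v(69) + a = 147*69 + 37636 = 10143 + 37636 = 47779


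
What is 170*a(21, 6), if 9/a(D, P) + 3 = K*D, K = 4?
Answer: 170/9 ≈ 18.889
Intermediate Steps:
a(D, P) = 9/(-3 + 4*D)
170*a(21, 6) = 170*(9/(-3 + 4*21)) = 170*(9/(-3 + 84)) = 170*(9/81) = 170*(9*(1/81)) = 170*(⅑) = 170/9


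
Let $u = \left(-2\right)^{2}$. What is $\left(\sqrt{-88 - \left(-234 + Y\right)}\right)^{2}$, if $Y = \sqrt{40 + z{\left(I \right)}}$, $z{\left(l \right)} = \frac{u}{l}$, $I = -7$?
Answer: $146 - \frac{2 \sqrt{483}}{7} \approx 139.72$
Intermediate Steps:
$u = 4$
$z{\left(l \right)} = \frac{4}{l}$
$Y = \frac{2 \sqrt{483}}{7}$ ($Y = \sqrt{40 + \frac{4}{-7}} = \sqrt{40 + 4 \left(- \frac{1}{7}\right)} = \sqrt{40 - \frac{4}{7}} = \sqrt{\frac{276}{7}} = \frac{2 \sqrt{483}}{7} \approx 6.2792$)
$\left(\sqrt{-88 - \left(-234 + Y\right)}\right)^{2} = \left(\sqrt{-88 + \left(234 - \frac{2 \sqrt{483}}{7}\right)}\right)^{2} = \left(\sqrt{146 - \frac{2 \sqrt{483}}{7}}\right)^{2} = 146 - \frac{2 \sqrt{483}}{7}$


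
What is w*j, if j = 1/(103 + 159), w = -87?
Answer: -87/262 ≈ -0.33206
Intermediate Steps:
j = 1/262 ≈ 0.0038168
w*j = -87*1/262 = -87/262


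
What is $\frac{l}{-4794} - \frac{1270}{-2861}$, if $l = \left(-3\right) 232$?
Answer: $\frac{1346606}{2285939} \approx 0.58908$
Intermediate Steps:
$l = -696$
$\frac{l}{-4794} - \frac{1270}{-2861} = - \frac{696}{-4794} - \frac{1270}{-2861} = \left(-696\right) \left(- \frac{1}{4794}\right) - - \frac{1270}{2861} = \frac{116}{799} + \frac{1270}{2861} = \frac{1346606}{2285939}$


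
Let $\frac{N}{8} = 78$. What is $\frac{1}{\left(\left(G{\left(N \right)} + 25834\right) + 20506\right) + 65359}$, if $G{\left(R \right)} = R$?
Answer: $\frac{1}{112323} \approx 8.9029 \cdot 10^{-6}$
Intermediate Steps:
$N = 624$ ($N = 8 \cdot 78 = 624$)
$\frac{1}{\left(\left(G{\left(N \right)} + 25834\right) + 20506\right) + 65359} = \frac{1}{\left(\left(624 + 25834\right) + 20506\right) + 65359} = \frac{1}{\left(26458 + 20506\right) + 65359} = \frac{1}{46964 + 65359} = \frac{1}{112323}$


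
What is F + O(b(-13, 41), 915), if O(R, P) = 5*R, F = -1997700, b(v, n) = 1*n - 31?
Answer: -1997650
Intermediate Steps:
b(v, n) = -31 + n (b(v, n) = n - 31 = -31 + n)
F + O(b(-13, 41), 915) = -1997700 + 5*(-31 + 41) = -1997700 + 5*10 = -1997700 + 50 = -1997650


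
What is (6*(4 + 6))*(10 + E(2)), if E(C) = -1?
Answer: 540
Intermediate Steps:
(6*(4 + 6))*(10 + E(2)) = (6*(4 + 6))*(10 - 1) = (6*10)*9 = 60*9 = 540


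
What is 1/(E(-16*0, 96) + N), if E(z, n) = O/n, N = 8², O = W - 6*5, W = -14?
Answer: 24/1525 ≈ 0.015738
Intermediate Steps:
O = -44 (O = -14 - 6*5 = -14 - 30 = -44)
N = 64
E(z, n) = -44/n
1/(E(-16*0, 96) + N) = 1/(-44/96 + 64) = 1/(-44*1/96 + 64) = 1/(-11/24 + 64) = 1/(1525/24) = 24/1525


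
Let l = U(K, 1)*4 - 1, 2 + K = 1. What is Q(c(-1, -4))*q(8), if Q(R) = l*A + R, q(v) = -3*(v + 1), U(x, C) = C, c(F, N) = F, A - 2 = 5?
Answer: -540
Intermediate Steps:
K = -1 (K = -2 + 1 = -1)
A = 7 (A = 2 + 5 = 7)
q(v) = -3 - 3*v (q(v) = -3*(1 + v) = -3 - 3*v)
l = 3 (l = 1*4 - 1 = 4 - 1 = 3)
Q(R) = 21 + R (Q(R) = 3*7 + R = 21 + R)
Q(c(-1, -4))*q(8) = (21 - 1)*(-3 - 3*8) = 20*(-3 - 24) = 20*(-27) = -540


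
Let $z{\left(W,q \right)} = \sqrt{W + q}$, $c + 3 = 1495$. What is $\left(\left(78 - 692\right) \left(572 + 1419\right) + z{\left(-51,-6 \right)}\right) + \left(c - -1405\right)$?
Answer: $-1219577 + i \sqrt{57} \approx -1.2196 \cdot 10^{6} + 7.5498 i$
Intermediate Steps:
$c = 1492$ ($c = -3 + 1495 = 1492$)
$\left(\left(78 - 692\right) \left(572 + 1419\right) + z{\left(-51,-6 \right)}\right) + \left(c - -1405\right) = \left(\left(78 - 692\right) \left(572 + 1419\right) + \sqrt{-51 - 6}\right) + \left(1492 - -1405\right) = \left(\left(-614\right) 1991 + \sqrt{-57}\right) + \left(1492 + 1405\right) = \left(-1222474 + i \sqrt{57}\right) + 2897 = -1219577 + i \sqrt{57}$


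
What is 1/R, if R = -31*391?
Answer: -1/12121 ≈ -8.2501e-5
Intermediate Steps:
R = -12121
1/R = 1/(-12121) = -1/12121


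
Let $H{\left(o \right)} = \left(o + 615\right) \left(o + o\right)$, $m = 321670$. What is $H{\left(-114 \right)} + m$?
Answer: $207442$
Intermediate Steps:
$H{\left(o \right)} = 2 o \left(615 + o\right)$ ($H{\left(o \right)} = \left(615 + o\right) 2 o = 2 o \left(615 + o\right)$)
$H{\left(-114 \right)} + m = 2 \left(-114\right) \left(615 - 114\right) + 321670 = 2 \left(-114\right) 501 + 321670 = -114228 + 321670 = 207442$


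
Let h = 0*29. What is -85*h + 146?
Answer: 146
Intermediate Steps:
h = 0
-85*h + 146 = -85*0 + 146 = 0 + 146 = 146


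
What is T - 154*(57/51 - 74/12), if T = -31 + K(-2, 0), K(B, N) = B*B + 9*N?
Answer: 38278/51 ≈ 750.55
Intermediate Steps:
K(B, N) = B**2 + 9*N
T = -27 (T = -31 + ((-2)**2 + 9*0) = -31 + (4 + 0) = -31 + 4 = -27)
T - 154*(57/51 - 74/12) = -27 - 154*(57/51 - 74/12) = -27 - 154*(57*(1/51) - 74*1/12) = -27 - 154*(19/17 - 37/6) = -27 - 154*(-515/102) = -27 + 39655/51 = 38278/51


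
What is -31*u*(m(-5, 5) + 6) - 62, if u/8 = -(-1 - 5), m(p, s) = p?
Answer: -1550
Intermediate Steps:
u = 48 (u = 8*(-(-1 - 5)) = 8*(-1*(-6)) = 8*6 = 48)
-31*u*(m(-5, 5) + 6) - 62 = -1488*(-5 + 6) - 62 = -1488 - 62 = -1550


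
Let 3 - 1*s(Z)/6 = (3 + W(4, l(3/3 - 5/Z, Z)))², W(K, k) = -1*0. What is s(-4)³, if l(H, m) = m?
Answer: -46656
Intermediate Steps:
W(K, k) = 0
s(Z) = -36 (s(Z) = 18 - 6*(3 + 0)² = 18 - 6*3² = 18 - 6*9 = 18 - 54 = -36)
s(-4)³ = (-36)³ = -46656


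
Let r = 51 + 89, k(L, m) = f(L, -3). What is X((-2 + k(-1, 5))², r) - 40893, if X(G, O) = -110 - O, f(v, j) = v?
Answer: -41143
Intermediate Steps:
k(L, m) = L
r = 140
X((-2 + k(-1, 5))², r) - 40893 = (-110 - 1*140) - 40893 = (-110 - 140) - 40893 = -250 - 40893 = -41143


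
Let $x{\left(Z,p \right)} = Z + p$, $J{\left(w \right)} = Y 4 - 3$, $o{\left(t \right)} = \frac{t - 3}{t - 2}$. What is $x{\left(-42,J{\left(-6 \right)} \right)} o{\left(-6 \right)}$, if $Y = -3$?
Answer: $- \frac{513}{8} \approx -64.125$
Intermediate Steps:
$o{\left(t \right)} = \frac{-3 + t}{-2 + t}$
$J{\left(w \right)} = -15$ ($J{\left(w \right)} = \left(-3\right) 4 - 3 = -12 - 3 = -15$)
$x{\left(-42,J{\left(-6 \right)} \right)} o{\left(-6 \right)} = \left(-42 - 15\right) \frac{-3 - 6}{-2 - 6} = - 57 \frac{1}{-8} \left(-9\right) = - 57 \left(\left(- \frac{1}{8}\right) \left(-9\right)\right) = \left(-57\right) \frac{9}{8} = - \frac{513}{8}$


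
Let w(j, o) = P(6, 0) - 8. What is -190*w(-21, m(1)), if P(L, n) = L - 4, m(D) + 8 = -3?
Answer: 1140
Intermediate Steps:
m(D) = -11 (m(D) = -8 - 3 = -11)
P(L, n) = -4 + L
w(j, o) = -6 (w(j, o) = (-4 + 6) - 8 = 2 - 8 = -6)
-190*w(-21, m(1)) = -190*(-6) = 1140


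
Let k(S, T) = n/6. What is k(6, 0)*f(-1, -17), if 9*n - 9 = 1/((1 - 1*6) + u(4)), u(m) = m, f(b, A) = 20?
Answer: 80/27 ≈ 2.9630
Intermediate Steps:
n = 8/9 (n = 1 + 1/(9*((1 - 1*6) + 4)) = 1 + 1/(9*((1 - 6) + 4)) = 1 + 1/(9*(-5 + 4)) = 1 + (⅑)/(-1) = 1 + (⅑)*(-1) = 1 - ⅑ = 8/9 ≈ 0.88889)
k(S, T) = 4/27 (k(S, T) = (8/9)/6 = (8/9)*(⅙) = 4/27)
k(6, 0)*f(-1, -17) = (4/27)*20 = 80/27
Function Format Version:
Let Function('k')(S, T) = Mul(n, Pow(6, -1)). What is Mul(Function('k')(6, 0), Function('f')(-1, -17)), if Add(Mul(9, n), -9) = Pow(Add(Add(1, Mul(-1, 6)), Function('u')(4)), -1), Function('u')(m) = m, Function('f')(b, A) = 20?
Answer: Rational(80, 27) ≈ 2.9630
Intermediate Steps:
n = Rational(8, 9) (n = Add(1, Mul(Rational(1, 9), Pow(Add(Add(1, Mul(-1, 6)), 4), -1))) = Add(1, Mul(Rational(1, 9), Pow(Add(Add(1, -6), 4), -1))) = Add(1, Mul(Rational(1, 9), Pow(Add(-5, 4), -1))) = Add(1, Mul(Rational(1, 9), Pow(-1, -1))) = Add(1, Mul(Rational(1, 9), -1)) = Add(1, Rational(-1, 9)) = Rational(8, 9) ≈ 0.88889)
Function('k')(S, T) = Rational(4, 27) (Function('k')(S, T) = Mul(Rational(8, 9), Pow(6, -1)) = Mul(Rational(8, 9), Rational(1, 6)) = Rational(4, 27))
Mul(Function('k')(6, 0), Function('f')(-1, -17)) = Mul(Rational(4, 27), 20) = Rational(80, 27)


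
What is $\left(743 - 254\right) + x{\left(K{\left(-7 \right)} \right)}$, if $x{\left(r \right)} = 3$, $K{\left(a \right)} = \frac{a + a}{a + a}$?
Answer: $492$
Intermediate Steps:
$K{\left(a \right)} = 1$ ($K{\left(a \right)} = \frac{2 a}{2 a} = 2 a \frac{1}{2 a} = 1$)
$\left(743 - 254\right) + x{\left(K{\left(-7 \right)} \right)} = \left(743 - 254\right) + 3 = 489 + 3 = 492$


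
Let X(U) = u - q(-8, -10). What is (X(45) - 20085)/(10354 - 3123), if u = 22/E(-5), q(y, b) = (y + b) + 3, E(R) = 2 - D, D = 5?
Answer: -60232/21693 ≈ -2.7766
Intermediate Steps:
E(R) = -3 (E(R) = 2 - 1*5 = 2 - 5 = -3)
q(y, b) = 3 + b + y (q(y, b) = (b + y) + 3 = 3 + b + y)
u = -22/3 (u = 22/(-3) = 22*(-1/3) = -22/3 ≈ -7.3333)
X(U) = 23/3 (X(U) = -22/3 - (3 - 10 - 8) = -22/3 - 1*(-15) = -22/3 + 15 = 23/3)
(X(45) - 20085)/(10354 - 3123) = (23/3 - 20085)/(10354 - 3123) = -60232/3/7231 = -60232/3*1/7231 = -60232/21693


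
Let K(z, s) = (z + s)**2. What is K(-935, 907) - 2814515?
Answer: -2813731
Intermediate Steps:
K(z, s) = (s + z)**2
K(-935, 907) - 2814515 = (907 - 935)**2 - 2814515 = (-28)**2 - 2814515 = 784 - 2814515 = -2813731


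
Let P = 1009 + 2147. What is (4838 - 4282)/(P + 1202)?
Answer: 278/2179 ≈ 0.12758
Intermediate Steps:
P = 3156
(4838 - 4282)/(P + 1202) = (4838 - 4282)/(3156 + 1202) = 556/4358 = 556*(1/4358) = 278/2179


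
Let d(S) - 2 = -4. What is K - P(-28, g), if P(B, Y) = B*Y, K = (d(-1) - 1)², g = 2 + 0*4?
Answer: 65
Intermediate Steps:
g = 2 (g = 2 + 0 = 2)
d(S) = -2 (d(S) = 2 - 4 = -2)
K = 9 (K = (-2 - 1)² = (-3)² = 9)
K - P(-28, g) = 9 - (-28)*2 = 9 - 1*(-56) = 9 + 56 = 65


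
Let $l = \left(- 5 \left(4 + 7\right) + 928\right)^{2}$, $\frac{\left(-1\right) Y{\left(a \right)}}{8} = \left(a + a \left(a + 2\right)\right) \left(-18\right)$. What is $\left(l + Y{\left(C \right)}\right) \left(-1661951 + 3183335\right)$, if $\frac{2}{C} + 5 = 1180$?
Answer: $\frac{1600823622996618984}{1380625} \approx 1.1595 \cdot 10^{12}$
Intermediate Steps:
$C = \frac{2}{1175}$ ($C = \frac{2}{-5 + 1180} = \frac{2}{1175} \approx 0.0017021$)
$Y{\left(a \right)} = 144 a + 144 a \left(2 + a\right)$ ($Y{\left(a \right)} = - 8 \left(a + a \left(a + 2\right)\right) \left(-18\right) = - 8 \left(a + a \left(2 + a\right)\right) \left(-18\right) = - 8 \left(- 18 a - 18 a \left(2 + a\right)\right) = 144 a + 144 a \left(2 + a\right)$)
$l = 762129$ ($l = \left(\left(-5\right) 11 + 928\right)^{2} = \left(-55 + 928\right)^{2} = 873^{2} = 762129$)
$\left(l + Y{\left(C \right)}\right) \left(-1661951 + 3183335\right) = \left(762129 + 144 \cdot \frac{2}{1175} \left(3 + \frac{2}{1175}\right)\right) \left(-1661951 + 3183335\right) = \left(762129 + 144 \cdot \frac{2}{1175} \cdot \frac{3527}{1175}\right) 1521384 = \left(762129 + \frac{1015776}{1380625}\right) 1521384 = \frac{1052215366401}{1380625} \cdot 1521384 = \frac{1600823622996618984}{1380625}$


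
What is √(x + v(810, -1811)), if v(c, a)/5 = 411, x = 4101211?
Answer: √4103266 ≈ 2025.7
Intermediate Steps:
v(c, a) = 2055 (v(c, a) = 5*411 = 2055)
√(x + v(810, -1811)) = √(4101211 + 2055) = √4103266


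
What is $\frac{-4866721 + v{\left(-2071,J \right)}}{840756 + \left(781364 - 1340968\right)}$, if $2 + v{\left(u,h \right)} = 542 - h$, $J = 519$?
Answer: $- \frac{1216675}{70288} \approx -17.31$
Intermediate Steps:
$v{\left(u,h \right)} = 540 - h$ ($v{\left(u,h \right)} = -2 - \left(-542 + h\right) = 540 - h$)
$\frac{-4866721 + v{\left(-2071,J \right)}}{840756 + \left(781364 - 1340968\right)} = \frac{-4866721 + \left(540 - 519\right)}{840756 + \left(781364 - 1340968\right)} = \frac{-4866721 + \left(540 - 519\right)}{840756 - 559604} = \frac{-4866721 + 21}{281152} = \left(-4866700\right) \frac{1}{281152} = - \frac{1216675}{70288}$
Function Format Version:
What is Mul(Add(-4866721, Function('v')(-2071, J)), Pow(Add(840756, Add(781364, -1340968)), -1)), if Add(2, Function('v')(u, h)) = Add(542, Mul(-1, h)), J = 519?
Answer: Rational(-1216675, 70288) ≈ -17.310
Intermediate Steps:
Function('v')(u, h) = Add(540, Mul(-1, h)) (Function('v')(u, h) = Add(-2, Add(542, Mul(-1, h))) = Add(540, Mul(-1, h)))
Mul(Add(-4866721, Function('v')(-2071, J)), Pow(Add(840756, Add(781364, -1340968)), -1)) = Mul(Add(-4866721, Add(540, Mul(-1, 519))), Pow(Add(840756, Add(781364, -1340968)), -1)) = Mul(Add(-4866721, Add(540, -519)), Pow(Add(840756, -559604), -1)) = Mul(Add(-4866721, 21), Pow(281152, -1)) = Mul(-4866700, Rational(1, 281152)) = Rational(-1216675, 70288)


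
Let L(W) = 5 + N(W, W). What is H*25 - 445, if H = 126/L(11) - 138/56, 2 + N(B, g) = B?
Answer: -7885/28 ≈ -281.61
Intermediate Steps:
N(B, g) = -2 + B
L(W) = 3 + W (L(W) = 5 + (-2 + W) = 3 + W)
H = 183/28 (H = 126/(3 + 11) - 138/56 = 126/14 - 138*1/56 = 126*(1/14) - 69/28 = 9 - 69/28 = 183/28 ≈ 6.5357)
H*25 - 445 = (183/28)*25 - 445 = 4575/28 - 445 = -7885/28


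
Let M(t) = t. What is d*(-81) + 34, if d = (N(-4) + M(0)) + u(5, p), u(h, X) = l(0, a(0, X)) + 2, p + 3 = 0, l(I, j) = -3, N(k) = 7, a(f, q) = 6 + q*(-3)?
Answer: -452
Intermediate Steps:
a(f, q) = 6 - 3*q
p = -3 (p = -3 + 0 = -3)
u(h, X) = -1 (u(h, X) = -3 + 2 = -1)
d = 6 (d = (7 + 0) - 1 = 7 - 1 = 6)
d*(-81) + 34 = 6*(-81) + 34 = -486 + 34 = -452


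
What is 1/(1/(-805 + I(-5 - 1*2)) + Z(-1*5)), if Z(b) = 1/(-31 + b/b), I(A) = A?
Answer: -12180/421 ≈ -28.931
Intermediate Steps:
Z(b) = -1/30 (Z(b) = 1/(-31 + 1) = 1/(-30) = -1/30)
1/(1/(-805 + I(-5 - 1*2)) + Z(-1*5)) = 1/(1/(-805 + (-5 - 1*2)) - 1/30) = 1/(1/(-805 + (-5 - 2)) - 1/30) = 1/(1/(-805 - 7) - 1/30) = 1/(1/(-812) - 1/30) = 1/(-1/812 - 1/30) = 1/(-421/12180) = -12180/421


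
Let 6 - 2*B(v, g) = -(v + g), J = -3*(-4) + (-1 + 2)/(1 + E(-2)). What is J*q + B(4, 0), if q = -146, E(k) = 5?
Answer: -5314/3 ≈ -1771.3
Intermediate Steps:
J = 73/6 (J = -3*(-4) + (-1 + 2)/(1 + 5) = 12 + 1/6 = 12 + 1*(⅙) = 12 + ⅙ = 73/6 ≈ 12.167)
B(v, g) = 3 + g/2 + v/2 (B(v, g) = 3 - (-1)*(v + g)/2 = 3 - (-1)*(g + v)/2 = 3 - (-g - v)/2 = 3 + (g/2 + v/2) = 3 + g/2 + v/2)
J*q + B(4, 0) = (73/6)*(-146) + (3 + (½)*0 + (½)*4) = -5329/3 + (3 + 0 + 2) = -5329/3 + 5 = -5314/3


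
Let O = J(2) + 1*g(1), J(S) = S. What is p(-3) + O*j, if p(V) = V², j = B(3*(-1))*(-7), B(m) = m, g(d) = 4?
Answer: 135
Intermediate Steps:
O = 6 (O = 2 + 1*4 = 2 + 4 = 6)
j = 21 (j = (3*(-1))*(-7) = -3*(-7) = 21)
p(-3) + O*j = (-3)² + 6*21 = 9 + 126 = 135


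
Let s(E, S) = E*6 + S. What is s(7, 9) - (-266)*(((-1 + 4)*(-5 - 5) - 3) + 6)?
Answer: -7131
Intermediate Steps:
s(E, S) = S + 6*E (s(E, S) = 6*E + S = S + 6*E)
s(7, 9) - (-266)*(((-1 + 4)*(-5 - 5) - 3) + 6) = (9 + 6*7) - (-266)*(((-1 + 4)*(-5 - 5) - 3) + 6) = (9 + 42) - (-266)*((3*(-10) - 3) + 6) = 51 - (-266)*((-30 - 3) + 6) = 51 - (-266)*(-33 + 6) = 51 - (-266)*(-27) = 51 - 38*189 = 51 - 7182 = -7131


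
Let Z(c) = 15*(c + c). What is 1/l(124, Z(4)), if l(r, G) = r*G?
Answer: 1/14880 ≈ 6.7204e-5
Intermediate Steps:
Z(c) = 30*c (Z(c) = 15*(2*c) = 30*c)
l(r, G) = G*r
1/l(124, Z(4)) = 1/((30*4)*124) = 1/(120*124) = 1/14880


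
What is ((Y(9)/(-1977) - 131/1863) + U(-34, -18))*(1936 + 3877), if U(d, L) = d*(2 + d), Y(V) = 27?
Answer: 7764150889000/1227717 ≈ 6.3241e+6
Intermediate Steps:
((Y(9)/(-1977) - 131/1863) + U(-34, -18))*(1936 + 3877) = ((27/(-1977) - 131/1863) - 34*(2 - 34))*(1936 + 3877) = ((27*(-1/1977) - 131*1/1863) - 34*(-32))*5813 = ((-9/659 - 131/1863) + 1088)*5813 = (-103096/1227717 + 1088)*5813 = (1335653000/1227717)*5813 = 7764150889000/1227717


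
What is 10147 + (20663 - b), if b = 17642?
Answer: 13168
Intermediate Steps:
10147 + (20663 - b) = 10147 + (20663 - 1*17642) = 10147 + (20663 - 17642) = 10147 + 3021 = 13168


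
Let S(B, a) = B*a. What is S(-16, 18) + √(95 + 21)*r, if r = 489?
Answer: -288 + 978*√29 ≈ 4978.7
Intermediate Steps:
S(-16, 18) + √(95 + 21)*r = -16*18 + √(95 + 21)*489 = -288 + √116*489 = -288 + (2*√29)*489 = -288 + 978*√29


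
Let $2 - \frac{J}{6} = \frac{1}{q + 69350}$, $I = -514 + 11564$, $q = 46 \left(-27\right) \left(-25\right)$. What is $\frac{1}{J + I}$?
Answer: $\frac{50200}{555312397} \approx 9.04 \cdot 10^{-5}$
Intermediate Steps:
$q = 31050$ ($q = \left(-1242\right) \left(-25\right) = 31050$)
$I = 11050$
$J = \frac{602397}{50200}$ ($J = 12 - \frac{6}{31050 + 69350} = 12 - \frac{6}{100400} = 12 - \frac{3}{50200} = \frac{602397}{50200} \approx 12.0$)
$\frac{1}{J + I} = \frac{1}{\frac{602397}{50200} + 11050} = \frac{1}{\frac{555312397}{50200}} = \frac{50200}{555312397}$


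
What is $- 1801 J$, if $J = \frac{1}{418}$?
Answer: $- \frac{1801}{418} \approx -4.3086$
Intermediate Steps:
$J = \frac{1}{418} \approx 0.0023923$
$- 1801 J = \left(-1801\right) \frac{1}{418} = - \frac{1801}{418}$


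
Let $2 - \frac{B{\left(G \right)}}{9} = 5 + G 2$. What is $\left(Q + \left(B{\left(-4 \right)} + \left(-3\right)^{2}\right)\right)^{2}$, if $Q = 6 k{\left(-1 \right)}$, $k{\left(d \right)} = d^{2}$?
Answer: $3600$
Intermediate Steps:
$B{\left(G \right)} = -27 - 18 G$ ($B{\left(G \right)} = 18 - 9 \left(5 + G 2\right) = 18 - 9 \left(5 + 2 G\right) = 18 - \left(45 + 18 G\right) = -27 - 18 G$)
$Q = 6$ ($Q = 6 \left(-1\right)^{2} = 6 \cdot 1 = 6$)
$\left(Q + \left(B{\left(-4 \right)} + \left(-3\right)^{2}\right)\right)^{2} = \left(6 + \left(\left(-27 - -72\right) + \left(-3\right)^{2}\right)\right)^{2} = \left(6 + \left(\left(-27 + 72\right) + 9\right)\right)^{2} = \left(6 + \left(45 + 9\right)\right)^{2} = \left(6 + 54\right)^{2} = 60^{2} = 3600$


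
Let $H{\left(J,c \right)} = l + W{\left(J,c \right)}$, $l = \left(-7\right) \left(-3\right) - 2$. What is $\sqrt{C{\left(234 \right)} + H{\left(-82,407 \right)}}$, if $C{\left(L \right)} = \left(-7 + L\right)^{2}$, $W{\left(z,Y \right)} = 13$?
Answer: $3 \sqrt{5729} \approx 227.07$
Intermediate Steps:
$l = 19$ ($l = 21 - 2 = 19$)
$H{\left(J,c \right)} = 32$ ($H{\left(J,c \right)} = 19 + 13 = 32$)
$\sqrt{C{\left(234 \right)} + H{\left(-82,407 \right)}} = \sqrt{\left(-7 + 234\right)^{2} + 32} = \sqrt{227^{2} + 32} = \sqrt{51529 + 32} = \sqrt{51561} = 3 \sqrt{5729}$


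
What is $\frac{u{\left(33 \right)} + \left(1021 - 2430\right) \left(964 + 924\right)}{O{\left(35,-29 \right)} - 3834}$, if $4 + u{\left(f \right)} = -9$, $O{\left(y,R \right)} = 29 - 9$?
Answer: $\frac{2660205}{3814} \approx 697.48$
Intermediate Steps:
$O{\left(y,R \right)} = 20$
$u{\left(f \right)} = -13$ ($u{\left(f \right)} = -4 - 9 = -13$)
$\frac{u{\left(33 \right)} + \left(1021 - 2430\right) \left(964 + 924\right)}{O{\left(35,-29 \right)} - 3834} = \frac{-13 + \left(1021 - 2430\right) \left(964 + 924\right)}{20 - 3834} = \frac{-13 - 2660192}{-3814} = \left(-13 - 2660192\right) \left(- \frac{1}{3814}\right) = \left(-2660205\right) \left(- \frac{1}{3814}\right) = \frac{2660205}{3814}$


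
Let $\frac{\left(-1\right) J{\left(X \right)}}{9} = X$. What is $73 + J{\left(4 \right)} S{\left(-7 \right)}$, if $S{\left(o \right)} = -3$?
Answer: $181$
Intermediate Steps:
$J{\left(X \right)} = - 9 X$
$73 + J{\left(4 \right)} S{\left(-7 \right)} = 73 + \left(-9\right) 4 \left(-3\right) = 73 - -108 = 73 + 108 = 181$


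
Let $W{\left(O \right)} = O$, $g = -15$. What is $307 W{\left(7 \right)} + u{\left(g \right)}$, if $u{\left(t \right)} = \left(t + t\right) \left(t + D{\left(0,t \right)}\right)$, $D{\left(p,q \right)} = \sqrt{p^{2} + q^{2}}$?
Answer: $2149$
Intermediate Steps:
$u{\left(t \right)} = 2 t \left(t + \sqrt{t^{2}}\right)$ ($u{\left(t \right)} = \left(t + t\right) \left(t + \sqrt{0^{2} + t^{2}}\right) = 2 t \left(t + \sqrt{0 + t^{2}}\right) = 2 t \left(t + \sqrt{t^{2}}\right)$)
$307 W{\left(7 \right)} + u{\left(g \right)} = 307 \cdot 7 + 2 \left(-15\right) \left(-15 + \sqrt{\left(-15\right)^{2}}\right) = 2149 + 2 \left(-15\right) \left(-15 + \sqrt{225}\right) = 2149 + 2 \left(-15\right) \left(-15 + 15\right) = 2149 + 2 \left(-15\right) 0 = 2149 + 0 = 2149$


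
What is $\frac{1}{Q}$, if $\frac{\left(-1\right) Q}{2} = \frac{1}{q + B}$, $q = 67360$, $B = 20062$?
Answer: $-43711$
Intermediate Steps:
$Q = - \frac{1}{43711}$ ($Q = - \frac{2}{67360 + 20062} = - \frac{2}{87422} = \left(-2\right) \frac{1}{87422} = - \frac{1}{43711} \approx -2.2878 \cdot 10^{-5}$)
$\frac{1}{Q} = \frac{1}{- \frac{1}{43711}} = -43711$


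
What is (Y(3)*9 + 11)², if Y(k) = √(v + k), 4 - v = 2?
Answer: 526 + 198*√5 ≈ 968.74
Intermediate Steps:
v = 2 (v = 4 - 1*2 = 4 - 2 = 2)
Y(k) = √(2 + k)
(Y(3)*9 + 11)² = (√(2 + 3)*9 + 11)² = (√5*9 + 11)² = (9*√5 + 11)² = (11 + 9*√5)²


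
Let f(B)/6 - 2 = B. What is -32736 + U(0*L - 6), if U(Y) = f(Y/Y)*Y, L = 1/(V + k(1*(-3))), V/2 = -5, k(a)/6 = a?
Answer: -32844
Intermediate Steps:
k(a) = 6*a
V = -10 (V = 2*(-5) = -10)
f(B) = 12 + 6*B
L = -1/28 (L = 1/(-10 + 6*(1*(-3))) = 1/(-10 + 6*(-3)) = 1/(-10 - 18) = 1/(-28) = -1/28 ≈ -0.035714)
U(Y) = 18*Y (U(Y) = (12 + 6*(Y/Y))*Y = (12 + 6*1)*Y = (12 + 6)*Y = 18*Y)
-32736 + U(0*L - 6) = -32736 + 18*(0*(-1/28) - 6) = -32736 + 18*(0 - 6) = -32736 + 18*(-6) = -32736 - 108 = -32844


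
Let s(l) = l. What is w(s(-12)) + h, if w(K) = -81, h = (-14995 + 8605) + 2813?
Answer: -3658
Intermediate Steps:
h = -3577 (h = -6390 + 2813 = -3577)
w(s(-12)) + h = -81 - 3577 = -3658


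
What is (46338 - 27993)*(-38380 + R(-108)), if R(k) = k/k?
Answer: -704062755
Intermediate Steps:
R(k) = 1
(46338 - 27993)*(-38380 + R(-108)) = (46338 - 27993)*(-38380 + 1) = 18345*(-38379) = -704062755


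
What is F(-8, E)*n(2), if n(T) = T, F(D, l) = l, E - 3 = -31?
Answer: -56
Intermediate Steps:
E = -28 (E = 3 - 31 = -28)
F(-8, E)*n(2) = -28*2 = -56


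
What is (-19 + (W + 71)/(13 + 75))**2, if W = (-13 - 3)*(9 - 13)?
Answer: 2362369/7744 ≈ 305.06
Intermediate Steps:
W = 64 (W = -16*(-4) = 64)
(-19 + (W + 71)/(13 + 75))**2 = (-19 + (64 + 71)/(13 + 75))**2 = (-19 + 135/88)**2 = (-1537/88)**2 = 2362369/7744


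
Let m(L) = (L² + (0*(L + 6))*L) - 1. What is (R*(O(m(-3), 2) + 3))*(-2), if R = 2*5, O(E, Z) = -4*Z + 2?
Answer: 60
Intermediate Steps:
m(L) = -1 + L² (m(L) = (L² + (0*(6 + L))*L) - 1 = (L² + 0*L) - 1 = (L² + 0) - 1 = L² - 1 = -1 + L²)
O(E, Z) = 2 - 4*Z
R = 10
(R*(O(m(-3), 2) + 3))*(-2) = (10*((2 - 4*2) + 3))*(-2) = (10*((2 - 8) + 3))*(-2) = (10*(-6 + 3))*(-2) = (10*(-3))*(-2) = -30*(-2) = 60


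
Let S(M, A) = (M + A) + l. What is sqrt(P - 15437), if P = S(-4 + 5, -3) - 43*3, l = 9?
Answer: I*sqrt(15559) ≈ 124.74*I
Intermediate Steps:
S(M, A) = 9 + A + M (S(M, A) = (M + A) + 9 = (A + M) + 9 = 9 + A + M)
P = -122 (P = (9 - 3 + (-4 + 5)) - 43*3 = (9 - 3 + 1) - 129 = 7 - 129 = -122)
sqrt(P - 15437) = sqrt(-122 - 15437) = sqrt(-15559) = I*sqrt(15559)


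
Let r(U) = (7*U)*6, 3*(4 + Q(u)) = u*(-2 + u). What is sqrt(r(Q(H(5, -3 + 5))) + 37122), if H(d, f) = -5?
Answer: 2*sqrt(9361) ≈ 193.50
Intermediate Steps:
Q(u) = -4 + u*(-2 + u)/3 (Q(u) = -4 + (u*(-2 + u))/3 = -4 + u*(-2 + u)/3)
r(U) = 42*U
sqrt(r(Q(H(5, -3 + 5))) + 37122) = sqrt(42*(-4 - 2/3*(-5) + (1/3)*(-5)**2) + 37122) = sqrt(42*(-4 + 10/3 + (1/3)*25) + 37122) = sqrt(42*(-4 + 10/3 + 25/3) + 37122) = sqrt(42*(23/3) + 37122) = sqrt(322 + 37122) = sqrt(37444) = 2*sqrt(9361)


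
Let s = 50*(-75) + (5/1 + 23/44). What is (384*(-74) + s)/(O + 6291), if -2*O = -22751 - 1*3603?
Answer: -1415061/856592 ≈ -1.6520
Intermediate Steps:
O = 13177 (O = -(-22751 - 1*3603)/2 = -(-22751 - 3603)/2 = -1/2*(-26354) = 13177)
s = -164757/44 (s = -3750 + (5*1 + 23*(1/44)) = -3750 + (5 + 23/44) = -3750 + 243/44 = -164757/44 ≈ -3744.5)
(384*(-74) + s)/(O + 6291) = (384*(-74) - 164757/44)/(13177 + 6291) = (-28416 - 164757/44)/19468 = -1415061/44*1/19468 = -1415061/856592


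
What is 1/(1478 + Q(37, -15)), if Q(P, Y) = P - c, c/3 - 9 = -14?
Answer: 1/1530 ≈ 0.00065359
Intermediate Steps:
c = -15 (c = 27 + 3*(-14) = 27 - 42 = -15)
Q(P, Y) = 15 + P (Q(P, Y) = P - 1*(-15) = P + 15 = 15 + P)
1/(1478 + Q(37, -15)) = 1/(1478 + (15 + 37)) = 1/(1478 + 52) = 1/1530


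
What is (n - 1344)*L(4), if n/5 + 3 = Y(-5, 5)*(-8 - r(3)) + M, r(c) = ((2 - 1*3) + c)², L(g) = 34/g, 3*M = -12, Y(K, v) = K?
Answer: -18343/2 ≈ -9171.5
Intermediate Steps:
M = -4 (M = (⅓)*(-12) = -4)
r(c) = (-1 + c)² (r(c) = ((2 - 3) + c)² = (-1 + c)²)
n = 265 (n = -15 + 5*(-5*(-8 - (-1 + 3)²) - 4) = -15 + 5*(-5*(-8 - 1*2²) - 4) = -15 + 5*(-5*(-8 - 1*4) - 4) = -15 + 5*(-5*(-8 - 4) - 4) = -15 + 5*(-5*(-12) - 4) = -15 + 5*(60 - 4) = -15 + 5*56 = -15 + 280 = 265)
(n - 1344)*L(4) = (265 - 1344)*(34/4) = -36686/4 = -1079*17/2 = -18343/2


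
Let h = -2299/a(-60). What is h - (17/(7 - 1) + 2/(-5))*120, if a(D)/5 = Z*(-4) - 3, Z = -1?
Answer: -3759/5 ≈ -751.80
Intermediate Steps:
a(D) = 5 (a(D) = 5*(-1*(-4) - 3) = 5*(4 - 3) = 5*1 = 5)
h = -2299/5 ≈ -459.80
h - (17/(7 - 1) + 2/(-5))*120 = -2299/5 - (17/(7 - 1) + 2/(-5))*120 = -2299/5 - (17/6 + 2*(-⅕))*120 = -2299/5 - (17*(⅙) - ⅖)*120 = -2299/5 - (17/6 - ⅖)*120 = -2299/5 - 73*120/30 = -2299/5 - 1*292 = -2299/5 - 292 = -3759/5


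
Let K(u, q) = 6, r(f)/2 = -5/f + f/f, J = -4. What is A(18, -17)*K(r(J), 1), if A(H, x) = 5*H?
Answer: 540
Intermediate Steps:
r(f) = 2 - 10/f (r(f) = 2*(-5/f + f/f) = 2*(-5/f + 1) = 2*(1 - 5/f) = 2 - 10/f)
A(18, -17)*K(r(J), 1) = (5*18)*6 = 90*6 = 540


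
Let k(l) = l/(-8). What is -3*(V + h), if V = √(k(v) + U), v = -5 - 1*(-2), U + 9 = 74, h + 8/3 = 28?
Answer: -76 - 3*√1046/4 ≈ -100.26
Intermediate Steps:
h = 76/3 (h = -8/3 + 28 = 76/3 ≈ 25.333)
U = 65 (U = -9 + 74 = 65)
v = -3 (v = -5 + 2 = -3)
k(l) = -l/8 (k(l) = l*(-⅛) = -l/8)
V = √1046/4 (V = √(-⅛*(-3) + 65) = √(3/8 + 65) = √(523/8) = √1046/4 ≈ 8.0855)
-3*(V + h) = -3*(√1046/4 + 76/3) = -3*(76/3 + √1046/4) = -76 - 3*√1046/4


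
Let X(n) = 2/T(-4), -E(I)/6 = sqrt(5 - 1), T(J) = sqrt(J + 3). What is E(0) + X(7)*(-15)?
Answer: -12 + 30*I ≈ -12.0 + 30.0*I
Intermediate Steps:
T(J) = sqrt(3 + J)
E(I) = -12 (E(I) = -6*sqrt(5 - 1) = -6*sqrt(4) = -6*2 = -12)
X(n) = -2*I (X(n) = 2/(sqrt(3 - 4)) = 2/(sqrt(-1)) = 2/I = 2*(-I) = -2*I)
E(0) + X(7)*(-15) = -12 - 2*I*(-15) = -12 + 30*I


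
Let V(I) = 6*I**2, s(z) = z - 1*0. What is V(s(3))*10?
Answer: 540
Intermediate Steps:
s(z) = z (s(z) = z + 0 = z)
V(s(3))*10 = (6*3**2)*10 = (6*9)*10 = 54*10 = 540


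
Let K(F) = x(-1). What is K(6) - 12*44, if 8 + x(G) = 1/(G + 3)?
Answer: -1071/2 ≈ -535.50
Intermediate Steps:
x(G) = -8 + 1/(3 + G) (x(G) = -8 + 1/(G + 3) = -8 + 1/(3 + G))
K(F) = -15/2 (K(F) = (-23 - 8*(-1))/(3 - 1) = (-23 + 8)/2 = (½)*(-15) = -15/2)
K(6) - 12*44 = -15/2 - 12*44 = -15/2 - 528 = -1071/2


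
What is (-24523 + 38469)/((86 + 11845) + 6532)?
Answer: 13946/18463 ≈ 0.75535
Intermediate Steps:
(-24523 + 38469)/((86 + 11845) + 6532) = 13946/(11931 + 6532) = 13946/18463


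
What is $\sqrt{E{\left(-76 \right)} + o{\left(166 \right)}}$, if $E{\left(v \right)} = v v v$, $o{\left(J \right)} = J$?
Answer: $i \sqrt{438810} \approx 662.43 i$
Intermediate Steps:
$E{\left(v \right)} = v^{3}$ ($E{\left(v \right)} = v^{2} v = v^{3}$)
$\sqrt{E{\left(-76 \right)} + o{\left(166 \right)}} = \sqrt{\left(-76\right)^{3} + 166} = \sqrt{-438976 + 166} = \sqrt{-438810} = i \sqrt{438810}$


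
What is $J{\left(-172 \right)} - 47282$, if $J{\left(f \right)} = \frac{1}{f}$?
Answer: $- \frac{8132505}{172} \approx -47282.0$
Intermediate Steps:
$J{\left(-172 \right)} - 47282 = \frac{1}{-172} - 47282 = - \frac{1}{172} - 47282 = - \frac{8132505}{172}$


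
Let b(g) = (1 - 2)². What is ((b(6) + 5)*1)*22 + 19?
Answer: 151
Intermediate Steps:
b(g) = 1 (b(g) = (-1)² = 1)
((b(6) + 5)*1)*22 + 19 = ((1 + 5)*1)*22 + 19 = (6*1)*22 + 19 = 6*22 + 19 = 132 + 19 = 151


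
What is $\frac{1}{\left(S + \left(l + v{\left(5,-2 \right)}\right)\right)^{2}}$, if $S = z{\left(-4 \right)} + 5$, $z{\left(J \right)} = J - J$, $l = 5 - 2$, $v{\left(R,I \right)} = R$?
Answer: $\frac{1}{169} \approx 0.0059172$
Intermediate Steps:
$l = 3$
$z{\left(J \right)} = 0$
$S = 5$ ($S = 0 + 5 = 5$)
$\frac{1}{\left(S + \left(l + v{\left(5,-2 \right)}\right)\right)^{2}} = \frac{1}{\left(5 + \left(3 + 5\right)\right)^{2}} = \frac{1}{\left(5 + 8\right)^{2}} = \frac{1}{13^{2}} = \frac{1}{169}$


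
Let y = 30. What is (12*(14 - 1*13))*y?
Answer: 360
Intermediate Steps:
(12*(14 - 1*13))*y = (12*(14 - 1*13))*30 = (12*(14 - 13))*30 = (12*1)*30 = 12*30 = 360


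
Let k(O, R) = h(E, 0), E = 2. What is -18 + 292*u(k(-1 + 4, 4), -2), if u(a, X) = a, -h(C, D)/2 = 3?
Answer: -1770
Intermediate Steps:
h(C, D) = -6 (h(C, D) = -2*3 = -6)
k(O, R) = -6
-18 + 292*u(k(-1 + 4, 4), -2) = -18 + 292*(-6) = -18 - 1752 = -1770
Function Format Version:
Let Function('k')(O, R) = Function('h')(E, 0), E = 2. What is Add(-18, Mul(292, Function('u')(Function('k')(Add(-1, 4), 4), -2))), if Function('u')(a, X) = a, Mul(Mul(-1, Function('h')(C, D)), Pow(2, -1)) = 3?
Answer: -1770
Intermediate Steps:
Function('h')(C, D) = -6 (Function('h')(C, D) = Mul(-2, 3) = -6)
Function('k')(O, R) = -6
Add(-18, Mul(292, Function('u')(Function('k')(Add(-1, 4), 4), -2))) = Add(-18, Mul(292, -6)) = Add(-18, -1752) = -1770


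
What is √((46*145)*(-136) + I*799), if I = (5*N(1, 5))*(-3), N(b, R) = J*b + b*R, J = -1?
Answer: 106*I*√85 ≈ 977.27*I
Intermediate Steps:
N(b, R) = -b + R*b (N(b, R) = -b + b*R = -b + R*b)
I = -60 (I = (5*(1*(-1 + 5)))*(-3) = (5*(1*4))*(-3) = (5*4)*(-3) = 20*(-3) = -60)
√((46*145)*(-136) + I*799) = √((46*145)*(-136) - 60*799) = √(6670*(-136) - 47940) = √(-907120 - 47940) = √(-955060) = 106*I*√85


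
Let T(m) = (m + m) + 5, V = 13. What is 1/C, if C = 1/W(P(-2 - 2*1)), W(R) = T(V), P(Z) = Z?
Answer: 31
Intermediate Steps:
T(m) = 5 + 2*m (T(m) = 2*m + 5 = 5 + 2*m)
W(R) = 31 (W(R) = 5 + 2*13 = 5 + 26 = 31)
C = 1/31 ≈ 0.032258
1/C = 1/(1/31) = 31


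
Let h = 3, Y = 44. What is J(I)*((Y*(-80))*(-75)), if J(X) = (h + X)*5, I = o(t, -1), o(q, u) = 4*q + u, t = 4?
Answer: 23760000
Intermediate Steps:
o(q, u) = u + 4*q
I = 15 (I = -1 + 4*4 = -1 + 16 = 15)
J(X) = 15 + 5*X (J(X) = (3 + X)*5 = 15 + 5*X)
J(I)*((Y*(-80))*(-75)) = (15 + 5*15)*((44*(-80))*(-75)) = (15 + 75)*(-3520*(-75)) = 90*264000 = 23760000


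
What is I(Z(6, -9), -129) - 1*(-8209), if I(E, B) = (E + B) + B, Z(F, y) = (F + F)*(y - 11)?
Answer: 7711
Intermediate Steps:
Z(F, y) = 2*F*(-11 + y) (Z(F, y) = (2*F)*(-11 + y) = 2*F*(-11 + y))
I(E, B) = E + 2*B (I(E, B) = (B + E) + B = E + 2*B)
I(Z(6, -9), -129) - 1*(-8209) = (2*6*(-11 - 9) + 2*(-129)) - 1*(-8209) = (2*6*(-20) - 258) + 8209 = (-240 - 258) + 8209 = -498 + 8209 = 7711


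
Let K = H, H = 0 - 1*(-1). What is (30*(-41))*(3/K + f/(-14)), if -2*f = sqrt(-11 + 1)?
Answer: -3690 - 615*I*sqrt(10)/14 ≈ -3690.0 - 138.91*I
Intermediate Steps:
H = 1 (H = 0 + 1 = 1)
f = -I*sqrt(10)/2 (f = -sqrt(-11 + 1)/2 = -I*sqrt(10)/2 ≈ -1.5811*I)
K = 1
(30*(-41))*(3/K + f/(-14)) = (30*(-41))*(3/1 - I*sqrt(10)/2/(-14)) = -1230*(3*1 - I*sqrt(10)/2*(-1/14)) = -1230*(3 + I*sqrt(10)/28) = -3690 - 615*I*sqrt(10)/14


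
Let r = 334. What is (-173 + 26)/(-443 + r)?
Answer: 147/109 ≈ 1.3486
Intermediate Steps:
(-173 + 26)/(-443 + r) = (-173 + 26)/(-443 + 334) = -147/(-109) = -147*(-1/109) = 147/109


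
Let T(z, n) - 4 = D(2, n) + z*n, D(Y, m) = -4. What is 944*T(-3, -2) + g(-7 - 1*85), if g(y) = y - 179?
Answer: 5393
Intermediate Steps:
T(z, n) = n*z (T(z, n) = 4 + (-4 + z*n) = 4 + (-4 + n*z) = n*z)
g(y) = -179 + y
944*T(-3, -2) + g(-7 - 1*85) = 944*(-2*(-3)) + (-179 + (-7 - 1*85)) = 944*6 + (-179 + (-7 - 85)) = 5664 + (-179 - 92) = 5664 - 271 = 5393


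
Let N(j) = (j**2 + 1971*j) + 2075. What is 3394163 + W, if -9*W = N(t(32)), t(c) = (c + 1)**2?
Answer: 27213052/9 ≈ 3.0237e+6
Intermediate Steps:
t(c) = (1 + c)**2
N(j) = 2075 + j**2 + 1971*j
W = -3334415/9 (W = -(2075 + ((1 + 32)**2)**2 + 1971*(1 + 32)**2)/9 = -(2075 + (33**2)**2 + 1971*33**2)/9 = -(2075 + 1089**2 + 1971*1089)/9 = -(2075 + 1185921 + 2146419)/9 = -1/9*3334415 = -3334415/9 ≈ -3.7049e+5)
3394163 + W = 3394163 - 3334415/9 = 27213052/9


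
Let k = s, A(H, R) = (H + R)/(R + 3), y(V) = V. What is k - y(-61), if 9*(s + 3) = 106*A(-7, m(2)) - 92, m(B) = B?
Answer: 36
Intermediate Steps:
A(H, R) = (H + R)/(3 + R)
s = -25 (s = -3 + (106*((-7 + 2)/(3 + 2)) - 92)/9 = -3 + (106*(-5/5) - 92)/9 = -3 + (106*((1/5)*(-5)) - 92)/9 = -3 + (106*(-1) - 92)/9 = -3 + (-106 - 92)/9 = -3 + (1/9)*(-198) = -3 - 22 = -25)
k = -25
k - y(-61) = -25 - 1*(-61) = -25 + 61 = 36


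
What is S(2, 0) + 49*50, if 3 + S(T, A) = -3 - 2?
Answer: 2442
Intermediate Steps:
S(T, A) = -8 (S(T, A) = -3 + (-3 - 2) = -3 - 5 = -8)
S(2, 0) + 49*50 = -8 + 49*50 = -8 + 2450 = 2442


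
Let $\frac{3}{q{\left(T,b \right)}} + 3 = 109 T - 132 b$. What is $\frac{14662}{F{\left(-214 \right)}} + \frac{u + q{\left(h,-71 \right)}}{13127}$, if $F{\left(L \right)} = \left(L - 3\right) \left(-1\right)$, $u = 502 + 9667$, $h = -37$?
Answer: $\frac{1038784450643}{15199910824} \approx 68.341$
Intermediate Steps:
$q{\left(T,b \right)} = \frac{3}{-3 - 132 b + 109 T}$ ($q{\left(T,b \right)} = \frac{3}{-3 + \left(109 T - 132 b\right)} = \frac{3}{-3 + \left(- 132 b + 109 T\right)} = \frac{3}{-3 - 132 b + 109 T}$)
$u = 10169$
$F{\left(L \right)} = 3 - L$ ($F{\left(L \right)} = \left(-3 + L\right) \left(-1\right) = 3 - L$)
$\frac{14662}{F{\left(-214 \right)}} + \frac{u + q{\left(h,-71 \right)}}{13127} = \frac{14662}{3 - -214} + \frac{10169 - \frac{3}{3 - -4033 + 132 \left(-71\right)}}{13127} = \frac{14662}{3 + 214} + \left(10169 - \frac{3}{3 + 4033 - 9372}\right) \frac{1}{13127} = \frac{14662}{217} + \left(10169 - \frac{3}{-5336}\right) \frac{1}{13127} = 14662 \cdot \frac{1}{217} + \left(10169 - - \frac{3}{5336}\right) \frac{1}{13127} = \frac{14662}{217} + \left(10169 + \frac{3}{5336}\right) \frac{1}{13127} = \frac{14662}{217} + \frac{54261787}{5336} \cdot \frac{1}{13127} = \frac{14662}{217} + \frac{54261787}{70045672} = \frac{1038784450643}{15199910824}$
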